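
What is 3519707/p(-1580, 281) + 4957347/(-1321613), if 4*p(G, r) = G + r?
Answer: -18613201703317/1716775287 ≈ -10842.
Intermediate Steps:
p(G, r) = G/4 + r/4 (p(G, r) = (G + r)/4 = G/4 + r/4)
3519707/p(-1580, 281) + 4957347/(-1321613) = 3519707/((¼)*(-1580) + (¼)*281) + 4957347/(-1321613) = 3519707/(-395 + 281/4) + 4957347*(-1/1321613) = 3519707/(-1299/4) - 4957347/1321613 = 3519707*(-4/1299) - 4957347/1321613 = -14078828/1299 - 4957347/1321613 = -18613201703317/1716775287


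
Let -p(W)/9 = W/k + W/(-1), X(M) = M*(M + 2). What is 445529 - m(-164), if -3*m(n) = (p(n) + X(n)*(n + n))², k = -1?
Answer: 25330184502041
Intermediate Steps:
X(M) = M*(2 + M)
p(W) = 18*W (p(W) = -9*(W/(-1) + W/(-1)) = -9*(W*(-1) + W*(-1)) = -9*(-W - W) = -(-18)*W = 18*W)
m(n) = -(18*n + 2*n²*(2 + n))²/3 (m(n) = -(18*n + (n*(2 + n))*(n + n))²/3 = -(18*n + (n*(2 + n))*(2*n))²/3 = -(18*n + 2*n²*(2 + n))²/3)
445529 - m(-164) = 445529 - (-4)*(-164)²*(9 - 164*(2 - 164))²/3 = 445529 - (-4)*26896*(9 - 164*(-162))²/3 = 445529 - (-4)*26896*(9 + 26568)²/3 = 445529 - (-4)*26896*26577²/3 = 445529 - (-4)*26896*706336929/3 = 445529 - 1*(-25330184056512) = 445529 + 25330184056512 = 25330184502041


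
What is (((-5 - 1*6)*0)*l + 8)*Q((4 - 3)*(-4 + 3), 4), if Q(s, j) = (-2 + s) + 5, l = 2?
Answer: 16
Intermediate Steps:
Q(s, j) = 3 + s
(((-5 - 1*6)*0)*l + 8)*Q((4 - 3)*(-4 + 3), 4) = (((-5 - 1*6)*0)*2 + 8)*(3 + (4 - 3)*(-4 + 3)) = (((-5 - 6)*0)*2 + 8)*(3 + 1*(-1)) = (-11*0*2 + 8)*(3 - 1) = (0*2 + 8)*2 = (0 + 8)*2 = 8*2 = 16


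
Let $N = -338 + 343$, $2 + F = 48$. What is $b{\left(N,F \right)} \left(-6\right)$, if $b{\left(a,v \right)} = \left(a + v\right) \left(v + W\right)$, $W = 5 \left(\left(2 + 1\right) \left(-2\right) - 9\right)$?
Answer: $8874$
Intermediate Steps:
$F = 46$ ($F = -2 + 48 = 46$)
$N = 5$
$W = -75$ ($W = 5 \left(3 \left(-2\right) - 9\right) = 5 \left(-6 - 9\right) = 5 \left(-15\right) = -75$)
$b{\left(a,v \right)} = \left(-75 + v\right) \left(a + v\right)$ ($b{\left(a,v \right)} = \left(a + v\right) \left(v - 75\right) = \left(a + v\right) \left(-75 + v\right) = \left(-75 + v\right) \left(a + v\right)$)
$b{\left(N,F \right)} \left(-6\right) = \left(46^{2} - 375 - 3450 + 5 \cdot 46\right) \left(-6\right) = \left(2116 - 375 - 3450 + 230\right) \left(-6\right) = \left(-1479\right) \left(-6\right) = 8874$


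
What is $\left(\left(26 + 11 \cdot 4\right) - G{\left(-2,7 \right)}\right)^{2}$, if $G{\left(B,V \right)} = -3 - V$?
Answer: $6400$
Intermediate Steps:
$\left(\left(26 + 11 \cdot 4\right) - G{\left(-2,7 \right)}\right)^{2} = \left(\left(26 + 11 \cdot 4\right) - \left(-3 - 7\right)\right)^{2} = \left(\left(26 + 44\right) - \left(-3 - 7\right)\right)^{2} = \left(70 - -10\right)^{2} = \left(70 + 10\right)^{2} = 80^{2} = 6400$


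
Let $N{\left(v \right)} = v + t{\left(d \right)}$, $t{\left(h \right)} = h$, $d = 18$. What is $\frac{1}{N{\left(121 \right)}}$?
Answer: $\frac{1}{139} \approx 0.0071942$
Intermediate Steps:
$N{\left(v \right)} = 18 + v$ ($N{\left(v \right)} = v + 18 = 18 + v$)
$\frac{1}{N{\left(121 \right)}} = \frac{1}{18 + 121} = \frac{1}{139}$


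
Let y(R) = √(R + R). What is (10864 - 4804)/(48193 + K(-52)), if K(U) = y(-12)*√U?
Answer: 292049580/2322564001 + 24240*√78/2322564001 ≈ 0.12584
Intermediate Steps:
y(R) = √2*√R (y(R) = √(2*R) = √2*√R)
K(U) = 2*I*√6*√U (K(U) = (√2*√(-12))*√U = (√2*(2*I*√3))*√U = (2*I*√6)*√U = 2*I*√6*√U)
(10864 - 4804)/(48193 + K(-52)) = (10864 - 4804)/(48193 + 2*I*√6*√(-52)) = 6060/(48193 + 2*I*√6*(2*I*√13)) = 6060/(48193 - 4*√78)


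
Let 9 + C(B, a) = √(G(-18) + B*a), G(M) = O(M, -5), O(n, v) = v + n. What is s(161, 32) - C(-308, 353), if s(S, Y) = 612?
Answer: 621 - 3*I*√12083 ≈ 621.0 - 329.77*I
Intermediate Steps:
O(n, v) = n + v
G(M) = -5 + M (G(M) = M - 5 = -5 + M)
C(B, a) = -9 + √(-23 + B*a) (C(B, a) = -9 + √((-5 - 18) + B*a) = -9 + √(-23 + B*a))
s(161, 32) - C(-308, 353) = 612 - (-9 + √(-23 - 308*353)) = 612 - (-9 + √(-23 - 108724)) = 612 - (-9 + √(-108747)) = 612 - (-9 + 3*I*√12083) = 612 + (9 - 3*I*√12083) = 621 - 3*I*√12083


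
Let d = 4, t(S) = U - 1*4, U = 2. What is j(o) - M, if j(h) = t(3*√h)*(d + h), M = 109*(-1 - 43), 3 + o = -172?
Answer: 5138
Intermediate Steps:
t(S) = -2 (t(S) = 2 - 1*4 = 2 - 4 = -2)
o = -175 (o = -3 - 172 = -175)
M = -4796 (M = 109*(-44) = -4796)
j(h) = -8 - 2*h (j(h) = -2*(4 + h) = -8 - 2*h)
j(o) - M = (-8 - 2*(-175)) - 1*(-4796) = (-8 + 350) + 4796 = 342 + 4796 = 5138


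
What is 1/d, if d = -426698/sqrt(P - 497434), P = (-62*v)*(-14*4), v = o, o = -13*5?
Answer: -3*I*sqrt(80346)/426698 ≈ -0.0019929*I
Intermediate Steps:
o = -65
v = -65
P = -225680 (P = (-62*(-65))*(-14*4) = 4030*(-56) = -225680)
d = 213349*I*sqrt(80346)/120519 (d = -426698/sqrt(-225680 - 497434) = -426698*(-I*sqrt(80346)/241038) = -(-213349)*I*sqrt(80346)/120519 = 213349*I*sqrt(80346)/120519 ≈ 501.78*I)
1/d = 1/(213349*I*sqrt(80346)/120519) = -3*I*sqrt(80346)/426698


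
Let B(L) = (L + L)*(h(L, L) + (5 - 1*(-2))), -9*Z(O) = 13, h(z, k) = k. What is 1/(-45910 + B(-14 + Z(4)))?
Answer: -81/3697582 ≈ -2.1906e-5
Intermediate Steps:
Z(O) = -13/9 (Z(O) = -1/9*13 = -13/9)
B(L) = 2*L*(7 + L) (B(L) = (L + L)*(L + (5 - 1*(-2))) = (2*L)*(L + (5 + 2)) = (2*L)*(L + 7) = (2*L)*(7 + L) = 2*L*(7 + L))
1/(-45910 + B(-14 + Z(4))) = 1/(-45910 + 2*(-14 - 13/9)*(7 + (-14 - 13/9))) = 1/(-45910 + 2*(-139/9)*(7 - 139/9)) = 1/(-45910 + 2*(-139/9)*(-76/9)) = 1/(-45910 + 21128/81) = 1/(-3697582/81) = -81/3697582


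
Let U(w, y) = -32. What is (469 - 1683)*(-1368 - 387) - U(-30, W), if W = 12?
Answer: 2130602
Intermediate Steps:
(469 - 1683)*(-1368 - 387) - U(-30, W) = (469 - 1683)*(-1368 - 387) - 1*(-32) = -1214*(-1755) + 32 = 2130570 + 32 = 2130602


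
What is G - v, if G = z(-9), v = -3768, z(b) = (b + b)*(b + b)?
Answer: 4092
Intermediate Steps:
z(b) = 4*b² (z(b) = (2*b)*(2*b) = 4*b²)
G = 324 (G = 4*(-9)² = 4*81 = 324)
G - v = 324 - 1*(-3768) = 324 + 3768 = 4092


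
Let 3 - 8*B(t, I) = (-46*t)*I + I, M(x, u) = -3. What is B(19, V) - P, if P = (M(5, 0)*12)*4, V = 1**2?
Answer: 507/2 ≈ 253.50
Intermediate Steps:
V = 1
P = -144 (P = -3*12*4 = -36*4 = -144)
B(t, I) = 3/8 - I/8 + 23*I*t/4 (B(t, I) = 3/8 - ((-46*t)*I + I)/8 = 3/8 - (-46*I*t + I)/8 = 3/8 - (I - 46*I*t)/8 = 3/8 + (-I/8 + 23*I*t/4) = 3/8 - I/8 + 23*I*t/4)
B(19, V) - P = (3/8 - 1/8*1 + (23/4)*1*19) - 1*(-144) = (3/8 - 1/8 + 437/4) + 144 = 219/2 + 144 = 507/2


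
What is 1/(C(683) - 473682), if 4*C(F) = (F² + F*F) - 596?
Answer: -2/481173 ≈ -4.1565e-6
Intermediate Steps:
C(F) = -149 + F²/2 (C(F) = ((F² + F*F) - 596)/4 = ((F² + F²) - 596)/4 = (2*F² - 596)/4 = (-596 + 2*F²)/4 = -149 + F²/2)
1/(C(683) - 473682) = 1/((-149 + (½)*683²) - 473682) = 1/((-149 + (½)*466489) - 473682) = 1/((-149 + 466489/2) - 473682) = 1/(466191/2 - 473682) = 1/(-481173/2) = -2/481173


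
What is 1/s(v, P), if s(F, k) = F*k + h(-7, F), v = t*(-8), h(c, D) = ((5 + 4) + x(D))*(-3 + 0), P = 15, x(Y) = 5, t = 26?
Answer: -1/3162 ≈ -0.00031626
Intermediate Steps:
h(c, D) = -42 (h(c, D) = ((5 + 4) + 5)*(-3 + 0) = (9 + 5)*(-3) = 14*(-3) = -42)
v = -208 (v = 26*(-8) = -208)
s(F, k) = -42 + F*k (s(F, k) = F*k - 42 = -42 + F*k)
1/s(v, P) = 1/(-42 - 208*15) = 1/(-42 - 3120) = 1/(-3162) = -1/3162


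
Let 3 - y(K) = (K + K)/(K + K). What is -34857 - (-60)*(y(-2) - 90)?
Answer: -40137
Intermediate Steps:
y(K) = 2 (y(K) = 3 - (K + K)/(K + K) = 3 - 2*K/(2*K) = 3 - 2*K*1/(2*K) = 3 - 1*1 = 3 - 1 = 2)
-34857 - (-60)*(y(-2) - 90) = -34857 - (-60)*(2 - 90) = -34857 - (-60)*(-88) = -34857 - 1*5280 = -34857 - 5280 = -40137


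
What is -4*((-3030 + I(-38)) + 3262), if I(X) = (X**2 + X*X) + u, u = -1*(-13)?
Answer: -12532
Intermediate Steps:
u = 13
I(X) = 13 + 2*X**2 (I(X) = (X**2 + X*X) + 13 = (X**2 + X**2) + 13 = 2*X**2 + 13 = 13 + 2*X**2)
-4*((-3030 + I(-38)) + 3262) = -4*((-3030 + (13 + 2*(-38)**2)) + 3262) = -4*((-3030 + (13 + 2*1444)) + 3262) = -4*((-3030 + (13 + 2888)) + 3262) = -4*((-3030 + 2901) + 3262) = -4*(-129 + 3262) = -4*3133 = -12532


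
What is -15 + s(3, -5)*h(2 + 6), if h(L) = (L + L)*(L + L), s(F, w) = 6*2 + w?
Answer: 1777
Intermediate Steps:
s(F, w) = 12 + w
h(L) = 4*L**2 (h(L) = (2*L)*(2*L) = 4*L**2)
-15 + s(3, -5)*h(2 + 6) = -15 + (12 - 5)*(4*(2 + 6)**2) = -15 + 7*(4*8**2) = -15 + 7*(4*64) = -15 + 7*256 = -15 + 1792 = 1777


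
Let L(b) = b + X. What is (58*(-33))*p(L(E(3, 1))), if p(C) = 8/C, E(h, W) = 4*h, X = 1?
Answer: -15312/13 ≈ -1177.8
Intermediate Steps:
L(b) = 1 + b (L(b) = b + 1 = 1 + b)
(58*(-33))*p(L(E(3, 1))) = (58*(-33))*(8/(1 + 4*3)) = -15312/(1 + 12) = -15312/13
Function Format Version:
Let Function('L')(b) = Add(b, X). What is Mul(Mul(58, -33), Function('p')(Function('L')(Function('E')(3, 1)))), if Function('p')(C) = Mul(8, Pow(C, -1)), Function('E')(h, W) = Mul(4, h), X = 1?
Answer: Rational(-15312, 13) ≈ -1177.8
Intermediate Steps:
Function('L')(b) = Add(1, b) (Function('L')(b) = Add(b, 1) = Add(1, b))
Mul(Mul(58, -33), Function('p')(Function('L')(Function('E')(3, 1)))) = Mul(Mul(58, -33), Mul(8, Pow(Add(1, Mul(4, 3)), -1))) = Mul(-1914, Mul(8, Pow(Add(1, 12), -1))) = Mul(-1914, Mul(8, Pow(13, -1))) = Mul(-1914, Mul(8, Rational(1, 13))) = Mul(-1914, Rational(8, 13)) = Rational(-15312, 13)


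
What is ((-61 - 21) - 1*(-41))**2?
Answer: 1681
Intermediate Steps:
((-61 - 21) - 1*(-41))**2 = (-82 + 41)**2 = (-41)**2 = 1681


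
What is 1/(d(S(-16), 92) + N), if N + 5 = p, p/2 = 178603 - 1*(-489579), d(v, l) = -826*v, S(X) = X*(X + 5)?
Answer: 1/1190983 ≈ 8.3964e-7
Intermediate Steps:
S(X) = X*(5 + X)
p = 1336364 (p = 2*(178603 - 1*(-489579)) = 2*(178603 + 489579) = 2*668182 = 1336364)
N = 1336359 (N = -5 + 1336364 = 1336359)
1/(d(S(-16), 92) + N) = 1/(-(-13216)*(5 - 16) + 1336359) = 1/(-(-13216)*(-11) + 1336359) = 1/(-826*176 + 1336359) = 1/(-145376 + 1336359) = 1/1190983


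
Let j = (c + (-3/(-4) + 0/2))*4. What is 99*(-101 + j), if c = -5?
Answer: -11682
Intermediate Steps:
j = -17 (j = (-5 + (-3/(-4) + 0/2))*4 = (-5 + (-3*(-1/4) + 0*(1/2)))*4 = (-5 + (3/4 + 0))*4 = (-5 + 3/4)*4 = -17/4*4 = -17)
99*(-101 + j) = 99*(-101 - 17) = 99*(-118) = -11682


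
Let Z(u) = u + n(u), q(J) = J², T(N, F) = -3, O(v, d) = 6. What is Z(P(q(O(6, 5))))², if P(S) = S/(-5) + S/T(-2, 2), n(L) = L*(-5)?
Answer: 147456/25 ≈ 5898.2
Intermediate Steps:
n(L) = -5*L
P(S) = -8*S/15 (P(S) = S/(-5) + S/(-3) = S*(-⅕) + S*(-⅓) = -S/5 - S/3 = -8*S/15)
Z(u) = -4*u (Z(u) = u - 5*u = -4*u)
Z(P(q(O(6, 5))))² = (-(-32)*6²/15)² = (-(-32)*36/15)² = (-4*(-96/5))² = (384/5)² = 147456/25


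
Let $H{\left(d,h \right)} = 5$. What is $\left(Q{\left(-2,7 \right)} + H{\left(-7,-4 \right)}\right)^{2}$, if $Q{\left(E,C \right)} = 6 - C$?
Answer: $16$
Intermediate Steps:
$\left(Q{\left(-2,7 \right)} + H{\left(-7,-4 \right)}\right)^{2} = \left(\left(6 - 7\right) + 5\right)^{2} = \left(-1 + 5\right)^{2} = 4^{2} = 16$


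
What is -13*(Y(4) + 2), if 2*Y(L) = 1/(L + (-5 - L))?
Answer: -247/10 ≈ -24.700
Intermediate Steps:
Y(L) = -⅒ (Y(L) = 1/(2*(L + (-5 - L))) = (½)/(-5) = (½)*(-⅕) = -⅒)
-13*(Y(4) + 2) = -13*(-⅒ + 2) = -13*19/10 = -247/10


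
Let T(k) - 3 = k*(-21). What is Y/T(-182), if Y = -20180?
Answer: -4036/765 ≈ -5.2758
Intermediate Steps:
T(k) = 3 - 21*k (T(k) = 3 + k*(-21) = 3 - 21*k)
Y/T(-182) = -20180/(3 - 21*(-182)) = -20180/(3 + 3822) = -20180/3825 = -20180*1/3825 = -4036/765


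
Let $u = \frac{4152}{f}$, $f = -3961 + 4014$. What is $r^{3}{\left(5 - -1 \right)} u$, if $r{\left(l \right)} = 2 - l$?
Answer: $- \frac{265728}{53} \approx -5013.7$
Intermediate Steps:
$f = 53$
$u = \frac{4152}{53} \approx 78.34$
$r^{3}{\left(5 - -1 \right)} u = \left(2 - \left(5 - -1\right)\right)^{3} \cdot \frac{4152}{53} = \left(2 - \left(5 + 1\right)\right)^{3} \cdot \frac{4152}{53} = \left(2 - 6\right)^{3} \cdot \frac{4152}{53} = \left(-4\right)^{3} \cdot \frac{4152}{53} = \left(-64\right) \frac{4152}{53} = - \frac{265728}{53}$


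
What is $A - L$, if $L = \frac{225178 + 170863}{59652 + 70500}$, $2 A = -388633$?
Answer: $- \frac{25291077149}{130152} \approx -1.9432 \cdot 10^{5}$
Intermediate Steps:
$A = - \frac{388633}{2}$ ($A = \frac{1}{2} \left(-388633\right) = - \frac{388633}{2} \approx -1.9432 \cdot 10^{5}$)
$L = \frac{396041}{130152} \approx 3.0429$
$A - L = - \frac{388633}{2} - \frac{396041}{130152} = - \frac{25291077149}{130152}$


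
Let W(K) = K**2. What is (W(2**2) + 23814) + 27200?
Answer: 51030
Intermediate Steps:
(W(2**2) + 23814) + 27200 = ((2**2)**2 + 23814) + 27200 = (4**2 + 23814) + 27200 = (16 + 23814) + 27200 = 23830 + 27200 = 51030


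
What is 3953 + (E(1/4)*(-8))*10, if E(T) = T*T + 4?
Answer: 3628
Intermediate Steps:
E(T) = 4 + T**2 (E(T) = T**2 + 4 = 4 + T**2)
3953 + (E(1/4)*(-8))*10 = 3953 + ((4 + (1/4)**2)*(-8))*10 = 3953 + ((4 + 1/16)*(-8))*10 = 3953 + ((65/16)*(-8))*10 = 3953 - 65/2*10 = 3953 - 325 = 3628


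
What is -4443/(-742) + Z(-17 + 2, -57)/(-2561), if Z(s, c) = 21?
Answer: 11362941/1900262 ≈ 5.9797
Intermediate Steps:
-4443/(-742) + Z(-17 + 2, -57)/(-2561) = -4443/(-742) + 21/(-2561) = -4443*(-1/742) + 21*(-1/2561) = 4443/742 - 21/2561 = 11362941/1900262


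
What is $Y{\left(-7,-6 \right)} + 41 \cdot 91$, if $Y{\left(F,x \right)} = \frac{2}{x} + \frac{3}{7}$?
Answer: $\frac{78353}{21} \approx 3731.1$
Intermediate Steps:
$Y{\left(F,x \right)} = \frac{3}{7} + \frac{2}{x}$ ($Y{\left(F,x \right)} = \frac{2}{x} + 3 \cdot \frac{1}{7} = \frac{2}{x} + \frac{3}{7} = \frac{3}{7} + \frac{2}{x}$)
$Y{\left(-7,-6 \right)} + 41 \cdot 91 = \left(\frac{3}{7} + \frac{2}{-6}\right) + 41 \cdot 91 = \left(\frac{3}{7} + 2 \left(- \frac{1}{6}\right)\right) + 3731 = \left(\frac{3}{7} - \frac{1}{3}\right) + 3731 = \frac{2}{21} + 3731 = \frac{78353}{21}$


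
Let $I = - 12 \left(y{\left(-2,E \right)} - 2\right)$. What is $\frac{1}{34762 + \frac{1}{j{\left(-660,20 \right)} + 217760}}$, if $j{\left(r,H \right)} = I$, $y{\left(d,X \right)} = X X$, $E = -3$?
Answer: $\frac{217676}{7566853113} \approx 2.8767 \cdot 10^{-5}$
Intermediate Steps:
$y{\left(d,X \right)} = X^{2}$
$I = -84$ ($I = - 12 \left(\left(-3\right)^{2} - 2\right) = - 12 \left(9 - 2\right) = \left(-12\right) 7 = -84$)
$j{\left(r,H \right)} = -84$
$\frac{1}{34762 + \frac{1}{j{\left(-660,20 \right)} + 217760}} = \frac{1}{34762 + \frac{1}{-84 + 217760}} = \frac{1}{34762 + \frac{1}{217676}} = \frac{1}{\frac{7566853113}{217676}} = \frac{217676}{7566853113}$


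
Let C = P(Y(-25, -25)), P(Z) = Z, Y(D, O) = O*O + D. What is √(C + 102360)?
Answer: 12*√715 ≈ 320.87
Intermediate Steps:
Y(D, O) = D + O² (Y(D, O) = O² + D = D + O²)
C = 600 (C = -25 + (-25)² = -25 + 625 = 600)
√(C + 102360) = √(600 + 102360) = √102960 = 12*√715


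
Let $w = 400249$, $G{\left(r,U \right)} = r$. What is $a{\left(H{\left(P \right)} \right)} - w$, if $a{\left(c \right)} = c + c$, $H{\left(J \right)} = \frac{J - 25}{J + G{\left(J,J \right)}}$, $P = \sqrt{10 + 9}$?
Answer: $-400248 - \frac{25 \sqrt{19}}{19} \approx -4.0025 \cdot 10^{5}$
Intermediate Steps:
$P = \sqrt{19} \approx 4.3589$
$H{\left(J \right)} = \frac{-25 + J}{2 J}$ ($H{\left(J \right)} = \frac{J - 25}{J + J} = \frac{-25 + J}{2 J}$)
$a{\left(c \right)} = 2 c$
$a{\left(H{\left(P \right)} \right)} - w = 2 \frac{-25 + \sqrt{19}}{2 \sqrt{19}} - 400249 = 2 \frac{\frac{\sqrt{19}}{19} \left(-25 + \sqrt{19}\right)}{2} - 400249 = 2 \frac{\sqrt{19} \left(-25 + \sqrt{19}\right)}{38} - 400249 = \frac{\sqrt{19} \left(-25 + \sqrt{19}\right)}{19} - 400249 = -400249 + \frac{\sqrt{19} \left(-25 + \sqrt{19}\right)}{19}$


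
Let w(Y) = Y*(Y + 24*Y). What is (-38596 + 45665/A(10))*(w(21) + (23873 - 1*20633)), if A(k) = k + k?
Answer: -2072005515/4 ≈ -5.1800e+8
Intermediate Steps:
A(k) = 2*k
w(Y) = 25*Y² (w(Y) = Y*(25*Y) = 25*Y²)
(-38596 + 45665/A(10))*(w(21) + (23873 - 1*20633)) = (-38596 + 45665/((2*10)))*(25*21² + (23873 - 1*20633)) = (-38596 + 45665/20)*(25*441 + (23873 - 20633)) = (-38596 + 45665*(1/20))*(11025 + 3240) = (-38596 + 9133/4)*14265 = -145251/4*14265 = -2072005515/4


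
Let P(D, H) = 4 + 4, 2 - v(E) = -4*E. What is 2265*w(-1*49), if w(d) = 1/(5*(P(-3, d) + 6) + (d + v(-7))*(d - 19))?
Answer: 453/1034 ≈ 0.43810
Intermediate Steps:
v(E) = 2 + 4*E (v(E) = 2 - (-4)*E = 2 + 4*E)
P(D, H) = 8
w(d) = 1/(70 + (-26 + d)*(-19 + d)) (w(d) = 1/(5*(8 + 6) + (d + (2 + 4*(-7)))*(d - 19)) = 1/(5*14 + (d + (2 - 28))*(-19 + d)) = 1/(70 + (d - 26)*(-19 + d)) = 1/(70 + (-26 + d)*(-19 + d)))
2265*w(-1*49) = 2265/(564 + (-1*49)² - (-45)*49) = 2265/(564 + (-49)² - 45*(-49)) = 2265/(564 + 2401 + 2205) = 2265/5170 = 2265*(1/5170) = 453/1034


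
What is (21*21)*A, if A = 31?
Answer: 13671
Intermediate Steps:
(21*21)*A = (21*21)*31 = 441*31 = 13671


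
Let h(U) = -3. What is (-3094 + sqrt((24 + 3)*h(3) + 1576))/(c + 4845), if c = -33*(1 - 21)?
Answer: -3094/5505 + sqrt(1495)/5505 ≈ -0.55501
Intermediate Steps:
c = 660 (c = -33*(-20) = 660)
(-3094 + sqrt((24 + 3)*h(3) + 1576))/(c + 4845) = (-3094 + sqrt((24 + 3)*(-3) + 1576))/(660 + 4845) = (-3094 + sqrt(27*(-3) + 1576))/5505 = (-3094 + sqrt(-81 + 1576))*(1/5505) = (-3094 + sqrt(1495))*(1/5505) = -3094/5505 + sqrt(1495)/5505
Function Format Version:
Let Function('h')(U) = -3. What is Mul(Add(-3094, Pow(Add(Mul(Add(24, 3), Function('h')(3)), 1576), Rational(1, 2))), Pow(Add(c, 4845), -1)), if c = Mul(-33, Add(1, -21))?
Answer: Add(Rational(-3094, 5505), Mul(Rational(1, 5505), Pow(1495, Rational(1, 2)))) ≈ -0.55501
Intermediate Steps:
c = 660 (c = Mul(-33, -20) = 660)
Mul(Add(-3094, Pow(Add(Mul(Add(24, 3), Function('h')(3)), 1576), Rational(1, 2))), Pow(Add(c, 4845), -1)) = Mul(Add(-3094, Pow(Add(Mul(Add(24, 3), -3), 1576), Rational(1, 2))), Pow(Add(660, 4845), -1)) = Mul(Add(-3094, Pow(Add(Mul(27, -3), 1576), Rational(1, 2))), Pow(5505, -1)) = Mul(Add(-3094, Pow(Add(-81, 1576), Rational(1, 2))), Rational(1, 5505)) = Mul(Add(-3094, Pow(1495, Rational(1, 2))), Rational(1, 5505)) = Add(Rational(-3094, 5505), Mul(Rational(1, 5505), Pow(1495, Rational(1, 2))))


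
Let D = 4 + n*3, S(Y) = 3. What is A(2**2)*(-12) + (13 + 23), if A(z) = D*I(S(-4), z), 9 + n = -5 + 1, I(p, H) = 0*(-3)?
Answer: 36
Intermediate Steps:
I(p, H) = 0
n = -13 (n = -9 + (-5 + 1) = -9 - 4 = -13)
D = -35 (D = 4 - 13*3 = 4 - 39 = -35)
A(z) = 0 (A(z) = -35*0 = 0)
A(2**2)*(-12) + (13 + 23) = 0*(-12) + (13 + 23) = 0 + 36 = 36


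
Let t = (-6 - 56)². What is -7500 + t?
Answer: -3656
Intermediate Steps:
t = 3844 (t = (-62)² = 3844)
-7500 + t = -7500 + 3844 = -3656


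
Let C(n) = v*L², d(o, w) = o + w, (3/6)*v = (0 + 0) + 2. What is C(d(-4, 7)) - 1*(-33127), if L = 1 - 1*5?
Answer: 33191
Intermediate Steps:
L = -4 (L = 1 - 5 = -4)
v = 4 (v = 2*((0 + 0) + 2) = 2*(0 + 2) = 2*2 = 4)
C(n) = 64 (C(n) = 4*(-4)² = 4*16 = 64)
C(d(-4, 7)) - 1*(-33127) = 64 - 1*(-33127) = 64 + 33127 = 33191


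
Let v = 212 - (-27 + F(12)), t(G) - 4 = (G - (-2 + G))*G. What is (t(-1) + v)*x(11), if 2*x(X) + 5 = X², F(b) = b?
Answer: 13282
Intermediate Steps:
t(G) = 4 + 2*G (t(G) = 4 + (G - (-2 + G))*G = 4 + (G + (2 - G))*G = 4 + 2*G)
x(X) = -5/2 + X²/2
v = 227 (v = 212 - (-27 + 12) = 212 - 1*(-15) = 212 + 15 = 227)
(t(-1) + v)*x(11) = ((4 + 2*(-1)) + 227)*(-5/2 + (½)*11²) = ((4 - 2) + 227)*(-5/2 + (½)*121) = (2 + 227)*(-5/2 + 121/2) = 229*58 = 13282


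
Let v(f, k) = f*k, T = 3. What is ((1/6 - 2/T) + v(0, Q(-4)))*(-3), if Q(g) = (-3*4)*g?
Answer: 3/2 ≈ 1.5000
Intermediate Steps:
Q(g) = -12*g
((1/6 - 2/T) + v(0, Q(-4)))*(-3) = ((1/6 - 2/3) + 0*(-12*(-4)))*(-3) = ((1*(⅙) - 2*⅓) + 0*48)*(-3) = ((⅙ - ⅔) + 0)*(-3) = (-½ + 0)*(-3) = -½*(-3) = 3/2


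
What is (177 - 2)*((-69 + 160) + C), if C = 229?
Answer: 56000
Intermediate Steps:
(177 - 2)*((-69 + 160) + C) = (177 - 2)*((-69 + 160) + 229) = 175*(91 + 229) = 175*320 = 56000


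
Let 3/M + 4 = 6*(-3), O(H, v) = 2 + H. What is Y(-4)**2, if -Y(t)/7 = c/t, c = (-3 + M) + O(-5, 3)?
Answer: 893025/7744 ≈ 115.32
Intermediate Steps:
M = -3/22 (M = 3/(-4 + 6*(-3)) = 3/(-4 - 18) = 3/(-22) = 3*(-1/22) = -3/22 ≈ -0.13636)
c = -135/22 (c = (-3 - 3/22) + (2 - 5) = -69/22 - 3 = -135/22 ≈ -6.1364)
Y(t) = 945/(22*t) (Y(t) = -(-945)/(22*t) = 945/(22*t))
Y(-4)**2 = ((945/22)/(-4))**2 = ((945/22)*(-1/4))**2 = (-945/88)**2 = 893025/7744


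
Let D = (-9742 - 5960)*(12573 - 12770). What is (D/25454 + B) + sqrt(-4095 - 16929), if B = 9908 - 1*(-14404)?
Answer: 310965471/12727 + 12*I*sqrt(146) ≈ 24434.0 + 145.0*I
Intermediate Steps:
D = 3093294 (D = -15702*(-197) = 3093294)
B = 24312 (B = 9908 + 14404 = 24312)
(D/25454 + B) + sqrt(-4095 - 16929) = (3093294/25454 + 24312) + sqrt(-4095 - 16929) = (3093294*(1/25454) + 24312) + sqrt(-21024) = (1546647/12727 + 24312) + 12*I*sqrt(146) = 310965471/12727 + 12*I*sqrt(146)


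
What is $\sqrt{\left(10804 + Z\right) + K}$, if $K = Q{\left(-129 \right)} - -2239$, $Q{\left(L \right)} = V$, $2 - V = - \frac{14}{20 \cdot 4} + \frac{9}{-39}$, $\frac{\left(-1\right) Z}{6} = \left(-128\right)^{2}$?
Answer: $\frac{i \sqrt{5763480970}}{260} \approx 291.99 i$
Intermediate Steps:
$Z = -98304$ ($Z = - 6 \left(-128\right)^{2} = \left(-6\right) 16384 = -98304$)
$V = \frac{1251}{520}$ ($V = 2 - \left(- \frac{14}{20 \cdot 4} + \frac{9}{-39}\right) = 2 - \left(- \frac{14}{80} + 9 \left(- \frac{1}{39}\right)\right) = 2 - \left(\left(-14\right) \frac{1}{80} - \frac{3}{13}\right) = 2 - \left(- \frac{7}{40} - \frac{3}{13}\right) = 2 - - \frac{211}{520} = 2 + \frac{211}{520} = \frac{1251}{520} \approx 2.4058$)
$Q{\left(L \right)} = \frac{1251}{520}$
$K = \frac{1165531}{520}$ ($K = \frac{1251}{520} - -2239 = \frac{1251}{520} + 2239 = \frac{1165531}{520} \approx 2241.4$)
$\sqrt{\left(10804 + Z\right) + K} = \sqrt{\left(10804 - 98304\right) + \frac{1165531}{520}} = \sqrt{-87500 + \frac{1165531}{520}} = \sqrt{- \frac{44334469}{520}} = \frac{i \sqrt{5763480970}}{260}$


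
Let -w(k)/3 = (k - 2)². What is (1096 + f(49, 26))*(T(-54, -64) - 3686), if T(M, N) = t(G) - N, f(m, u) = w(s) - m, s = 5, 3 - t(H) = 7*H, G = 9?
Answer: -3755640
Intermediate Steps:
t(H) = 3 - 7*H
w(k) = -3*(-2 + k)² (w(k) = -3*(k - 2)² = -3*(-2 + k)²)
f(m, u) = -27 - m (f(m, u) = -3*(-2 + 5)² - m = -3*3² - m = -3*9 - m = -27 - m)
T(M, N) = -60 - N (T(M, N) = (3 - 7*9) - N = (3 - 63) - N = -60 - N)
(1096 + f(49, 26))*(T(-54, -64) - 3686) = (1096 + (-27 - 1*49))*((-60 - 1*(-64)) - 3686) = (1096 + (-27 - 49))*((-60 + 64) - 3686) = (1096 - 76)*(4 - 3686) = 1020*(-3682) = -3755640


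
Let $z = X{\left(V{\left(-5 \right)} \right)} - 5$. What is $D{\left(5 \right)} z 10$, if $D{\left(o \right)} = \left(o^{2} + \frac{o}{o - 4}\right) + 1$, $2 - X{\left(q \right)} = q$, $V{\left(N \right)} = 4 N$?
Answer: $5270$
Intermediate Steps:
$X{\left(q \right)} = 2 - q$
$D{\left(o \right)} = 1 + o^{2} + \frac{o}{-4 + o}$ ($D{\left(o \right)} = \left(o^{2} + \frac{o}{-4 + o}\right) + 1 = 1 + o^{2} + \frac{o}{-4 + o}$)
$z = 17$ ($z = \left(2 - 4 \left(-5\right)\right) - 5 = \left(2 - -20\right) - 5 = \left(2 + 20\right) - 5 = 22 - 5 = 17$)
$D{\left(5 \right)} z 10 = \frac{-4 + 5^{3} - 4 \cdot 5^{2} + 2 \cdot 5}{-4 + 5} \cdot 17 \cdot 10 = \frac{-4 + 125 - 100 + 10}{1} \cdot 17 \cdot 10 = 1 \left(-4 + 125 - 100 + 10\right) 17 \cdot 10 = 1 \cdot 31 \cdot 17 \cdot 10 = 31 \cdot 17 \cdot 10 = 527 \cdot 10 = 5270$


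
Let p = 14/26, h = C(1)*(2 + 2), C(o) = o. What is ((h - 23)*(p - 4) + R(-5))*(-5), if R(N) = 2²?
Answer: -4535/13 ≈ -348.85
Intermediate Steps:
R(N) = 4
h = 4 (h = 1*(2 + 2) = 1*4 = 4)
p = 7/13 (p = 14*(1/26) = 7/13 ≈ 0.53846)
((h - 23)*(p - 4) + R(-5))*(-5) = ((4 - 23)*(7/13 - 4) + 4)*(-5) = (-19*(-45/13) + 4)*(-5) = (855/13 + 4)*(-5) = (907/13)*(-5) = -4535/13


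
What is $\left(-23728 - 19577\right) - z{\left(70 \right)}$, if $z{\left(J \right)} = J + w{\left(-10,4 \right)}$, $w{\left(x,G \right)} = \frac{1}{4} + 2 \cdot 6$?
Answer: $- \frac{173549}{4} \approx -43387.0$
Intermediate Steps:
$w{\left(x,G \right)} = \frac{49}{4}$ ($w{\left(x,G \right)} = \frac{1}{4} + 12 = \frac{49}{4}$)
$z{\left(J \right)} = \frac{49}{4} + J$ ($z{\left(J \right)} = J + \frac{49}{4} = \frac{49}{4} + J$)
$\left(-23728 - 19577\right) - z{\left(70 \right)} = \left(-23728 - 19577\right) - \left(\frac{49}{4} + 70\right) = \left(-23728 - 19577\right) - \frac{329}{4} = -43305 - \frac{329}{4} = - \frac{173549}{4}$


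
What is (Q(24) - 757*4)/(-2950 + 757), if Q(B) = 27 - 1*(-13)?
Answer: 996/731 ≈ 1.3625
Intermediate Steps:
Q(B) = 40 (Q(B) = 27 + 13 = 40)
(Q(24) - 757*4)/(-2950 + 757) = (40 - 757*4)/(-2950 + 757) = (40 - 3028)/(-2193) = -2988*(-1/2193) = 996/731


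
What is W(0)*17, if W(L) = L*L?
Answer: 0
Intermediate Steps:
W(L) = L²
W(0)*17 = 0²*17 = 0*17 = 0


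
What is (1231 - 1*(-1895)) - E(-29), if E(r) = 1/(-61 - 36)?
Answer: 303223/97 ≈ 3126.0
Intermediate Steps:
E(r) = -1/97 (E(r) = 1/(-97) = -1/97)
(1231 - 1*(-1895)) - E(-29) = (1231 - 1*(-1895)) - 1*(-1/97) = (1231 + 1895) + 1/97 = 3126 + 1/97 = 303223/97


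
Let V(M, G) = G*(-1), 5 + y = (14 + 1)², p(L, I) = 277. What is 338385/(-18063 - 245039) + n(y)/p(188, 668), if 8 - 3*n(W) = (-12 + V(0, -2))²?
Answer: -305403319/218637762 ≈ -1.3968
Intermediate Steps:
y = 220 (y = -5 + (14 + 1)² = -5 + 15² = -5 + 225 = 220)
V(M, G) = -G
n(W) = -92/3 (n(W) = 8/3 - (-12 - 1*(-2))²/3 = 8/3 - (-12 + 2)²/3 = 8/3 - ⅓*(-10)² = 8/3 - ⅓*100 = 8/3 - 100/3 = -92/3)
338385/(-18063 - 245039) + n(y)/p(188, 668) = 338385/(-18063 - 245039) - 92/3/277 = 338385/(-263102) - 92/3*1/277 = 338385*(-1/263102) - 92/831 = -338385/263102 - 92/831 = -305403319/218637762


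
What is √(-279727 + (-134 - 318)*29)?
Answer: I*√292835 ≈ 541.14*I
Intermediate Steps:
√(-279727 + (-134 - 318)*29) = √(-279727 - 452*29) = √(-279727 - 13108) = √(-292835) = I*√292835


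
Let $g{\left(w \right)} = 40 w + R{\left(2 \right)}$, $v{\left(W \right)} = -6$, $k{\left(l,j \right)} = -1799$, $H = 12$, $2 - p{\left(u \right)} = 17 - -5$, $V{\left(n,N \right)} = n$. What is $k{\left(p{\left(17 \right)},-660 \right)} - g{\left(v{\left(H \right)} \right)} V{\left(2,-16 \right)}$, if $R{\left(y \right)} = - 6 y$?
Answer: $-1295$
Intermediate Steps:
$p{\left(u \right)} = -20$ ($p{\left(u \right)} = 2 - \left(17 - -5\right) = 2 - \left(17 + 5\right) = 2 - 22 = -20$)
$g{\left(w \right)} = -12 + 40 w$ ($g{\left(w \right)} = 40 w - 12 = -12 + 40 w$)
$k{\left(p{\left(17 \right)},-660 \right)} - g{\left(v{\left(H \right)} \right)} V{\left(2,-16 \right)} = -1799 - \left(-12 + 40 \left(-6\right)\right) 2 = -1799 - \left(-12 - 240\right) 2 = -1799 - \left(-252\right) 2 = -1799 - -504 = -1799 + 504 = -1295$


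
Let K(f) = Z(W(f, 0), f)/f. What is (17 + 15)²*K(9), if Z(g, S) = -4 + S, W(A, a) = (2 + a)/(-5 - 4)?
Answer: 5120/9 ≈ 568.89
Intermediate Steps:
W(A, a) = -2/9 - a/9 (W(A, a) = (2 + a)/(-9) = (2 + a)*(-⅑) = -2/9 - a/9)
K(f) = (-4 + f)/f
(17 + 15)²*K(9) = (17 + 15)²*((-4 + 9)/9) = 32²*((⅑)*5) = 1024*(5/9) = 5120/9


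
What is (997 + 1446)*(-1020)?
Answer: -2491860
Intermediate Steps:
(997 + 1446)*(-1020) = 2443*(-1020) = -2491860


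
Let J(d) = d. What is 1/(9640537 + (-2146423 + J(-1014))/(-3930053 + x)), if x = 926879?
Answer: 3003174/28952212211875 ≈ 1.0373e-7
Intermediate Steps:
1/(9640537 + (-2146423 + J(-1014))/(-3930053 + x)) = 1/(9640537 + (-2146423 - 1014)/(-3930053 + 926879)) = 1/(9640537 - 2147437/(-3003174)) = 1/(9640537 - 2147437*(-1/3003174)) = 1/(9640537 + 2147437/3003174) = 1/(28952212211875/3003174) = 3003174/28952212211875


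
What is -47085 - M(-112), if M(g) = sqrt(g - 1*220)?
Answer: -47085 - 2*I*sqrt(83) ≈ -47085.0 - 18.221*I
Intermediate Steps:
M(g) = sqrt(-220 + g) (M(g) = sqrt(g - 220) = sqrt(-220 + g))
-47085 - M(-112) = -47085 - sqrt(-220 - 112) = -47085 - sqrt(-332) = -47085 - 2*I*sqrt(83)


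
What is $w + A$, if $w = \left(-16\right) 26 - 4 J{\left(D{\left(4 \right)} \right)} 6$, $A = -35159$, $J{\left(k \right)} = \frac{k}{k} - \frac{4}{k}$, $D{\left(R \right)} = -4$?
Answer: $-15191$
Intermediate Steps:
$J{\left(k \right)} = 1 - \frac{4}{k}$
$w = 19968$ ($w = \left(-16\right) 26 - 4 \frac{-4 - 4}{-4} \cdot 6 = - 416 - 4 \left(\left(- \frac{1}{4}\right) \left(-8\right)\right) 6 = - 416 \left(-4\right) 2 \cdot 6 = - 416 \left(\left(-8\right) 6\right) = \left(-416\right) \left(-48\right) = 19968$)
$w + A = 19968 - 35159 = -15191$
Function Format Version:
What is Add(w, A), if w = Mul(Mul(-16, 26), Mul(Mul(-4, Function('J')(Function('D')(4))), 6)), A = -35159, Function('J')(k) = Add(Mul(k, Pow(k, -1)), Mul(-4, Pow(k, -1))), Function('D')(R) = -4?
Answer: -15191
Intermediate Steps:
Function('J')(k) = Add(1, Mul(-4, Pow(k, -1)))
w = 19968 (w = Mul(Mul(-16, 26), Mul(Mul(-4, Mul(Pow(-4, -1), Add(-4, -4))), 6)) = Mul(-416, Mul(Mul(-4, Mul(Rational(-1, 4), -8)), 6)) = Mul(-416, Mul(Mul(-4, 2), 6)) = Mul(-416, Mul(-8, 6)) = Mul(-416, -48) = 19968)
Add(w, A) = Add(19968, -35159) = -15191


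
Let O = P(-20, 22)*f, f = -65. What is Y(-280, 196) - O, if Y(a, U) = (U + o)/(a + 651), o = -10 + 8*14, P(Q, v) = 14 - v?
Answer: -192622/371 ≈ -519.20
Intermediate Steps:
o = 102 (o = -10 + 112 = 102)
Y(a, U) = (102 + U)/(651 + a) (Y(a, U) = (U + 102)/(a + 651) = (102 + U)/(651 + a))
O = 520 (O = (14 - 1*22)*(-65) = (14 - 22)*(-65) = -8*(-65) = 520)
Y(-280, 196) - O = (102 + 196)/(651 - 280) - 1*520 = 298/371 - 520 = -192622/371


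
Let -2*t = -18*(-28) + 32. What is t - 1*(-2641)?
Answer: 2373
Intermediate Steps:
t = -268 (t = -(-18*(-28) + 32)/2 = -(504 + 32)/2 = -½*536 = -268)
t - 1*(-2641) = -268 - 1*(-2641) = -268 + 2641 = 2373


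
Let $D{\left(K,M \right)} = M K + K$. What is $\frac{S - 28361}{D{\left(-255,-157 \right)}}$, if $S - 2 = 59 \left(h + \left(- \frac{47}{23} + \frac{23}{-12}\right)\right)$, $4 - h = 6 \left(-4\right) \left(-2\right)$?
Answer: $- \frac{662159}{844560} \approx -0.78403$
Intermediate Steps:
$h = -44$ ($h = 4 - 6 \left(-4\right) \left(-2\right) = 4 - \left(-24\right) \left(-2\right) = 4 - 48 = -44$)
$S = - \frac{780431}{276}$ ($S = 2 + 59 \left(-44 + \left(- \frac{47}{23} + \frac{23}{-12}\right)\right) = 2 + 59 \left(-44 + \left(\left(-47\right) \frac{1}{23} + 23 \left(- \frac{1}{12}\right)\right)\right) = 2 + 59 \left(-44 - \frac{1093}{276}\right) = 2 + 59 \left(- \frac{13237}{276}\right) = 2 - \frac{780983}{276} = - \frac{780431}{276} \approx -2827.6$)
$D{\left(K,M \right)} = K + K M$ ($D{\left(K,M \right)} = K M + K = K + K M$)
$\frac{S - 28361}{D{\left(-255,-157 \right)}} = \frac{- \frac{780431}{276} - 28361}{\left(-255\right) \left(1 - 157\right)} = \frac{- \frac{780431}{276} - 28361}{\left(-255\right) \left(-156\right)} = - \frac{8608067}{276 \cdot 39780} = \left(- \frac{8608067}{276}\right) \frac{1}{39780} = - \frac{662159}{844560}$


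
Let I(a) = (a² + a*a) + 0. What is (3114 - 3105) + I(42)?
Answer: 3537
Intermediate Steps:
I(a) = 2*a² (I(a) = (a² + a²) + 0 = 2*a² + 0 = 2*a²)
(3114 - 3105) + I(42) = (3114 - 3105) + 2*42² = 9 + 2*1764 = 9 + 3528 = 3537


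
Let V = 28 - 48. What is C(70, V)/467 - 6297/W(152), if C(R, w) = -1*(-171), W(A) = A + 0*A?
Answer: -2914707/70984 ≈ -41.061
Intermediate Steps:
V = -20
W(A) = A (W(A) = A + 0 = A)
C(R, w) = 171
C(70, V)/467 - 6297/W(152) = 171/467 - 6297/152 = -2914707/70984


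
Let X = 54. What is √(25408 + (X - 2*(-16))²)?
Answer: 2*√8201 ≈ 181.12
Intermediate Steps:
√(25408 + (X - 2*(-16))²) = √(25408 + (54 - 2*(-16))²) = √(25408 + (54 + 32)²) = √(25408 + 86²) = √(25408 + 7396) = √32804 = 2*√8201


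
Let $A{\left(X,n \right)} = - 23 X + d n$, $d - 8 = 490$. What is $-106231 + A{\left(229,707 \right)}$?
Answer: $240588$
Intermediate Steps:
$d = 498$ ($d = 8 + 490 = 498$)
$A{\left(X,n \right)} = - 23 X + 498 n$
$-106231 + A{\left(229,707 \right)} = -106231 + \left(\left(-23\right) 229 + 498 \cdot 707\right) = -106231 + \left(-5267 + 352086\right) = -106231 + 346819 = 240588$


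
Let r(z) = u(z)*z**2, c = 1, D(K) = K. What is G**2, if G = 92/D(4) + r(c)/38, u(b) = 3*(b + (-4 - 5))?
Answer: 180625/361 ≈ 500.35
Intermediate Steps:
u(b) = -27 + 3*b (u(b) = 3*(b - 9) = 3*(-9 + b) = -27 + 3*b)
r(z) = z**2*(-27 + 3*z) (r(z) = (-27 + 3*z)*z**2 = z**2*(-27 + 3*z))
G = 425/19 (G = 92/4 + (3*1**2*(-9 + 1))/38 = 92*(1/4) + (3*1*(-8))*(1/38) = 23 - 24*1/38 = 23 - 12/19 = 425/19 ≈ 22.368)
G**2 = (425/19)**2 = 180625/361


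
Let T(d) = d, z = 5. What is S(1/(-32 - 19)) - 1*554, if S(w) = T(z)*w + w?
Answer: -9420/17 ≈ -554.12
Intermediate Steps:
S(w) = 6*w (S(w) = 5*w + w = 6*w)
S(1/(-32 - 19)) - 1*554 = 6/(-32 - 19) - 1*554 = 6/(-51) - 554 = 6*(-1/51) - 554 = -2/17 - 554 = -9420/17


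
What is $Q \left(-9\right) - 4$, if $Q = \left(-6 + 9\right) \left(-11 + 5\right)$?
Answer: $158$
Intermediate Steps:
$Q = -18$ ($Q = 3 \left(-6\right) = -18$)
$Q \left(-9\right) - 4 = \left(-18\right) \left(-9\right) - 4 = 162 - 4 = 158$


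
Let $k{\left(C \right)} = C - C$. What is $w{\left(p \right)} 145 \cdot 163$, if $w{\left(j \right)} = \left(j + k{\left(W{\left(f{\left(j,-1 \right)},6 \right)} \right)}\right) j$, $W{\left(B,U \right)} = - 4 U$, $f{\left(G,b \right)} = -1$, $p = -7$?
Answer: $1158115$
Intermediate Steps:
$k{\left(C \right)} = 0$
$w{\left(j \right)} = j^{2}$ ($w{\left(j \right)} = \left(j + 0\right) j = j j = j^{2}$)
$w{\left(p \right)} 145 \cdot 163 = \left(-7\right)^{2} \cdot 145 \cdot 163 = 49 \cdot 145 \cdot 163 = 7105 \cdot 163 = 1158115$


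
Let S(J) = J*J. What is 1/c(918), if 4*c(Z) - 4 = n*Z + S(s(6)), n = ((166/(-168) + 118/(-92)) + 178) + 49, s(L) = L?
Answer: 1288/66441961 ≈ 1.9385e-5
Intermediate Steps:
S(J) = J²
n = 434177/1932 (n = ((166*(-1/168) + 118*(-1/92)) + 178) + 49 = ((-83/84 - 59/46) + 178) + 49 = (-4387/1932 + 178) + 49 = 339509/1932 + 49 = 434177/1932 ≈ 224.73)
c(Z) = 10 + 434177*Z/7728 (c(Z) = 1 + (434177*Z/1932 + 6²)/4 = 1 + (434177*Z/1932 + 36)/4 = 1 + (36 + 434177*Z/1932)/4 = 1 + (9 + 434177*Z/7728) = 10 + 434177*Z/7728)
1/c(918) = 1/(10 + (434177/7728)*918) = 1/(10 + 66429081/1288) = 1/(66441961/1288) = 1288/66441961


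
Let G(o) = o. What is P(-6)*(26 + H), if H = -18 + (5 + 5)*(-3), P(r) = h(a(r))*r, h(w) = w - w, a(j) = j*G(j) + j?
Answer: 0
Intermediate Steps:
a(j) = j + j² (a(j) = j*j + j = j² + j = j + j²)
h(w) = 0
P(r) = 0 (P(r) = 0*r = 0)
H = -48 (H = -18 + 10*(-3) = -18 - 30 = -48)
P(-6)*(26 + H) = 0*(26 - 48) = 0*(-22) = 0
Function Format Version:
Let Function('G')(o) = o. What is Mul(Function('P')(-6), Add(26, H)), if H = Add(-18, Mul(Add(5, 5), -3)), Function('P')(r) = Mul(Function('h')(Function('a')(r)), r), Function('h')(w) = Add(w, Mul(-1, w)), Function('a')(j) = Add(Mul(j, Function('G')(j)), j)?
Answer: 0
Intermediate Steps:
Function('a')(j) = Add(j, Pow(j, 2)) (Function('a')(j) = Add(Mul(j, j), j) = Add(Pow(j, 2), j) = Add(j, Pow(j, 2)))
Function('h')(w) = 0
Function('P')(r) = 0 (Function('P')(r) = Mul(0, r) = 0)
H = -48 (H = Add(-18, Mul(10, -3)) = Add(-18, -30) = -48)
Mul(Function('P')(-6), Add(26, H)) = Mul(0, Add(26, -48)) = Mul(0, -22) = 0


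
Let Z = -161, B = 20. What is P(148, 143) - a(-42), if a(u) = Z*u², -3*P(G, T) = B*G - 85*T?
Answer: 287069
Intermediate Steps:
P(G, T) = -20*G/3 + 85*T/3 (P(G, T) = -(20*G - 85*T)/3 = -(-85*T + 20*G)/3 = -20*G/3 + 85*T/3)
a(u) = -161*u²
P(148, 143) - a(-42) = (-20/3*148 + (85/3)*143) - (-161)*(-42)² = (-2960/3 + 12155/3) - (-161)*1764 = 3065 - 1*(-284004) = 3065 + 284004 = 287069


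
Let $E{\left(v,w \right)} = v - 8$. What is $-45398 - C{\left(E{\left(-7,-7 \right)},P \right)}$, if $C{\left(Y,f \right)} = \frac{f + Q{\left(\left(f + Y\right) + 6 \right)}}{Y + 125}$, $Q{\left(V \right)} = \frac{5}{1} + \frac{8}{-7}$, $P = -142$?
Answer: $- \frac{34955493}{770} \approx -45397.0$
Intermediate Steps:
$E{\left(v,w \right)} = -8 + v$ ($E{\left(v,w \right)} = v - 8 = -8 + v$)
$Q{\left(V \right)} = \frac{27}{7}$ ($Q{\left(V \right)} = 5 \cdot 1 + 8 \left(- \frac{1}{7}\right) = 5 - \frac{8}{7} = \frac{27}{7}$)
$C{\left(Y,f \right)} = \frac{\frac{27}{7} + f}{125 + Y}$ ($C{\left(Y,f \right)} = \frac{f + \frac{27}{7}}{Y + 125} = \frac{\frac{27}{7} + f}{125 + Y}$)
$-45398 - C{\left(E{\left(-7,-7 \right)},P \right)} = -45398 - \frac{\frac{27}{7} - 142}{125 - 15} = -45398 - \frac{1}{125 - 15} \left(- \frac{967}{7}\right) = -45398 - \frac{1}{110} \left(- \frac{967}{7}\right) = -45398 - - \frac{967}{770} = -45398 + \frac{967}{770} = - \frac{34955493}{770}$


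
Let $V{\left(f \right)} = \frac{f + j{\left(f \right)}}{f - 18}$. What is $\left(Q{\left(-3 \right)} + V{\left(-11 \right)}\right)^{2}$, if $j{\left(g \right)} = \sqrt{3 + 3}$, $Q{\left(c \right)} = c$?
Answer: $\frac{\left(76 + \sqrt{6}\right)^{2}}{841} \approx 7.3179$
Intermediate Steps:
$j{\left(g \right)} = \sqrt{6}$
$V{\left(f \right)} = \frac{f + \sqrt{6}}{-18 + f}$ ($V{\left(f \right)} = \frac{f + \sqrt{6}}{f - 18} = \frac{f + \sqrt{6}}{-18 + f}$)
$\left(Q{\left(-3 \right)} + V{\left(-11 \right)}\right)^{2} = \left(-3 + \frac{-11 + \sqrt{6}}{-18 - 11}\right)^{2} = \left(-3 + \frac{-11 + \sqrt{6}}{-29}\right)^{2} = \left(-3 - \frac{-11 + \sqrt{6}}{29}\right)^{2} = \left(-3 + \left(\frac{11}{29} - \frac{\sqrt{6}}{29}\right)\right)^{2} = \left(- \frac{76}{29} - \frac{\sqrt{6}}{29}\right)^{2}$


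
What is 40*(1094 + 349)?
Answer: 57720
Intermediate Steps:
40*(1094 + 349) = 40*1443 = 57720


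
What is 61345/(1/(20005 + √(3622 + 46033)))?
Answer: 1227206725 + 61345*√49655 ≈ 1.2409e+9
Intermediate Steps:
61345/(1/(20005 + √(3622 + 46033))) = 61345/(1/(20005 + √49655)) = 61345*(20005 + √49655) = 1227206725 + 61345*√49655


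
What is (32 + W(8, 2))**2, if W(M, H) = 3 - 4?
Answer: 961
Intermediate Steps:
W(M, H) = -1
(32 + W(8, 2))**2 = (32 - 1)**2 = 31**2 = 961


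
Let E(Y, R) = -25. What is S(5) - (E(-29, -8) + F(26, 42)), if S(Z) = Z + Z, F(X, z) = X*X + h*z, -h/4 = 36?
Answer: 5407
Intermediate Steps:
h = -144 (h = -4*36 = -144)
F(X, z) = X**2 - 144*z (F(X, z) = X*X - 144*z = X**2 - 144*z)
S(Z) = 2*Z
S(5) - (E(-29, -8) + F(26, 42)) = 2*5 - (-25 + (26**2 - 144*42)) = 10 - (-25 + (676 - 6048)) = 10 - (-25 - 5372) = 10 - 1*(-5397) = 10 + 5397 = 5407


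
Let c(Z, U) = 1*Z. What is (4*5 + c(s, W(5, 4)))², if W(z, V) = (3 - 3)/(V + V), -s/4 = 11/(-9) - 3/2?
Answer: 77284/81 ≈ 954.12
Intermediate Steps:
s = 98/9 (s = -4*(11/(-9) - 3/2) = -4*(11*(-⅑) - 3*½) = -4*(-11/9 - 3/2) = -4*(-49/18) = 98/9 ≈ 10.889)
W(z, V) = 0 (W(z, V) = 0/((2*V)) = 0*(1/(2*V)) = 0)
c(Z, U) = Z
(4*5 + c(s, W(5, 4)))² = (4*5 + 98/9)² = (20 + 98/9)² = (278/9)² = 77284/81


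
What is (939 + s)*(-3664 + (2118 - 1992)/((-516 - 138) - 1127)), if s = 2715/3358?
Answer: -10297169048835/2990299 ≈ -3.4435e+6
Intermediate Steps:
s = 2715/3358 (s = 2715*(1/3358) = 2715/3358 ≈ 0.80852)
(939 + s)*(-3664 + (2118 - 1992)/((-516 - 138) - 1127)) = (939 + 2715/3358)*(-3664 + (2118 - 1992)/((-516 - 138) - 1127)) = 3155877*(-3664 + 126/(-654 - 1127))/3358 = 3155877*(-3664 + 126/(-1781))/3358 = 3155877*(-3664 + 126*(-1/1781))/3358 = 3155877*(-3664 - 126/1781)/3358 = (3155877/3358)*(-6525710/1781) = -10297169048835/2990299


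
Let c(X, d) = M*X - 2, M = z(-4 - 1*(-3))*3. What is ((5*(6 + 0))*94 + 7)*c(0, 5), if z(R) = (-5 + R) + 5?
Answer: -5654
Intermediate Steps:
z(R) = R
M = -3 (M = (-4 - 1*(-3))*3 = (-4 + 3)*3 = -1*3 = -3)
c(X, d) = -2 - 3*X (c(X, d) = -3*X - 2 = -2 - 3*X)
((5*(6 + 0))*94 + 7)*c(0, 5) = ((5*(6 + 0))*94 + 7)*(-2 - 3*0) = ((5*6)*94 + 7)*(-2 + 0) = (30*94 + 7)*(-2) = (2820 + 7)*(-2) = 2827*(-2) = -5654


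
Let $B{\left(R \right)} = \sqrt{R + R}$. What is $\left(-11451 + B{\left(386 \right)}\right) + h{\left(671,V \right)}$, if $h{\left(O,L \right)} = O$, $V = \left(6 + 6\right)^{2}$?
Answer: $-10780 + 2 \sqrt{193} \approx -10752.0$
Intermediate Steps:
$B{\left(R \right)} = \sqrt{2} \sqrt{R}$ ($B{\left(R \right)} = \sqrt{2 R} = \sqrt{2} \sqrt{R}$)
$V = 144$ ($V = 12^{2} = 144$)
$\left(-11451 + B{\left(386 \right)}\right) + h{\left(671,V \right)} = \left(-11451 + \sqrt{2} \sqrt{386}\right) + 671 = \left(-11451 + 2 \sqrt{193}\right) + 671 = -10780 + 2 \sqrt{193}$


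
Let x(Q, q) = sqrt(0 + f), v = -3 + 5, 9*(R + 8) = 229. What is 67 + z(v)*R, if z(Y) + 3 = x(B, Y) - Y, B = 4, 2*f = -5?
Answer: -182/9 + 157*I*sqrt(10)/18 ≈ -20.222 + 27.582*I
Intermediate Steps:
f = -5/2 (f = (1/2)*(-5) = -5/2 ≈ -2.5000)
R = 157/9 (R = -8 + (1/9)*229 = -8 + 229/9 = 157/9 ≈ 17.444)
v = 2
x(Q, q) = I*sqrt(10)/2 (x(Q, q) = sqrt(0 - 5/2) = sqrt(-5/2) = I*sqrt(10)/2)
z(Y) = -3 - Y + I*sqrt(10)/2 (z(Y) = -3 + (I*sqrt(10)/2 - Y) = -3 + (-Y + I*sqrt(10)/2) = -3 - Y + I*sqrt(10)/2)
67 + z(v)*R = 67 + (-3 - 1*2 + I*sqrt(10)/2)*(157/9) = 67 + (-3 - 2 + I*sqrt(10)/2)*(157/9) = 67 + (-5 + I*sqrt(10)/2)*(157/9) = 67 + (-785/9 + 157*I*sqrt(10)/18) = -182/9 + 157*I*sqrt(10)/18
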